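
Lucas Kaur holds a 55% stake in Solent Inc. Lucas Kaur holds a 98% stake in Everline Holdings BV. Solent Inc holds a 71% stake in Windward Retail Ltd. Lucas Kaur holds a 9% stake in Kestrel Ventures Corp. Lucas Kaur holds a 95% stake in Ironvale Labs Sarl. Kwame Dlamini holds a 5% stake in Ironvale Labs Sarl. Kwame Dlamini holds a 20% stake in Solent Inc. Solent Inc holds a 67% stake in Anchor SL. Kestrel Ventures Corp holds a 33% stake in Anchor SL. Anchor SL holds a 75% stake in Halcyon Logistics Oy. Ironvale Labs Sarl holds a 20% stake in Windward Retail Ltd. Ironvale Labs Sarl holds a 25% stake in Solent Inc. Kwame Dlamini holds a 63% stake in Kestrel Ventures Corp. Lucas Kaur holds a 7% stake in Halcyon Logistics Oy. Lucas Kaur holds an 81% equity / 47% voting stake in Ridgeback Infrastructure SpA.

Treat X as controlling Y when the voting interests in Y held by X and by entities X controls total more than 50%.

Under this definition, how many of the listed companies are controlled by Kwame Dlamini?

1

Kwame holds 63% of Kestrel, so Kwame controls Kestrel.
No other company's threshold is met.
Kwame controls 1 company.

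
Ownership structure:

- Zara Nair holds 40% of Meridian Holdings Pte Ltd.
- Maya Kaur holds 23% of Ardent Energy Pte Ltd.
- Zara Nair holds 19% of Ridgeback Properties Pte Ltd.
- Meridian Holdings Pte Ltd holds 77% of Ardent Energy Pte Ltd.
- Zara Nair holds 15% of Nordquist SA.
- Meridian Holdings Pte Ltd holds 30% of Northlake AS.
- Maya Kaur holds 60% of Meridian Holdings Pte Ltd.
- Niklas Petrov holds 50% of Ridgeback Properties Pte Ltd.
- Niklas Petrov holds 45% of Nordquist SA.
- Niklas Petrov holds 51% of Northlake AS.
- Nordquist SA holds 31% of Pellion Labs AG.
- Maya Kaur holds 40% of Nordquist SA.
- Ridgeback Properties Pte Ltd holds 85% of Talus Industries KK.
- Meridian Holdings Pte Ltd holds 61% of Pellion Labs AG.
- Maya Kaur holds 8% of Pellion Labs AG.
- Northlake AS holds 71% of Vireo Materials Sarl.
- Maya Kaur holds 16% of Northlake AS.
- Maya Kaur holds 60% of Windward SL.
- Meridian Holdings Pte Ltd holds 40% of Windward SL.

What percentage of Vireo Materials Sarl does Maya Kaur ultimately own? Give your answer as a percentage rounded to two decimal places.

Maya reaches Vireo along 2 paths.
Via Meridian → Northlake: 60% × 30% × 71% = 12.78%.
Via Northlake: 16% × 71% = 11.36%.
Total: 12.78% + 11.36% = 24.14%.

24.14%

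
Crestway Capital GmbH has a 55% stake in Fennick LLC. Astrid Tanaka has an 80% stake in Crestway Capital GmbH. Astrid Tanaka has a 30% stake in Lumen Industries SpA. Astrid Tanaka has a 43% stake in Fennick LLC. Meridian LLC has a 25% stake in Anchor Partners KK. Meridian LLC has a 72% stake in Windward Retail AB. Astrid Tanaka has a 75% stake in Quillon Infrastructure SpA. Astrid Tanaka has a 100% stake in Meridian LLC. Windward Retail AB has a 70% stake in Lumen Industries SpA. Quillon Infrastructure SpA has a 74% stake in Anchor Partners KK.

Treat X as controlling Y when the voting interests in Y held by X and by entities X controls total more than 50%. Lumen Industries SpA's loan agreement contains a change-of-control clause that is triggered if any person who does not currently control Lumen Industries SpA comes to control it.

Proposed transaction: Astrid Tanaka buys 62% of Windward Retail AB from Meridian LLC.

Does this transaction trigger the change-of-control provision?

The purchase adds only to Astrid's holdings (Meridian's stake shrinks), so Astrid is the only person who could newly come to control Lumen.
Astrid holds 100% of Meridian, so Astrid controls Meridian.
Meridian holds 72% of Windward, so Astrid controls Windward.
Windward and Astrid together hold 70% + 30% = 100% of Lumen, so Astrid controls Lumen.
So Astrid already controls Lumen before the transaction.
After the purchase, Astrid holds 62% of Windward directly, and Meridian's stake falls to 10%.
Astrid controlled Lumen already, so this is not a new person acquiring control; every other person's position is unchanged or reduced.
No new person acquires control, so the clause is not triggered.

No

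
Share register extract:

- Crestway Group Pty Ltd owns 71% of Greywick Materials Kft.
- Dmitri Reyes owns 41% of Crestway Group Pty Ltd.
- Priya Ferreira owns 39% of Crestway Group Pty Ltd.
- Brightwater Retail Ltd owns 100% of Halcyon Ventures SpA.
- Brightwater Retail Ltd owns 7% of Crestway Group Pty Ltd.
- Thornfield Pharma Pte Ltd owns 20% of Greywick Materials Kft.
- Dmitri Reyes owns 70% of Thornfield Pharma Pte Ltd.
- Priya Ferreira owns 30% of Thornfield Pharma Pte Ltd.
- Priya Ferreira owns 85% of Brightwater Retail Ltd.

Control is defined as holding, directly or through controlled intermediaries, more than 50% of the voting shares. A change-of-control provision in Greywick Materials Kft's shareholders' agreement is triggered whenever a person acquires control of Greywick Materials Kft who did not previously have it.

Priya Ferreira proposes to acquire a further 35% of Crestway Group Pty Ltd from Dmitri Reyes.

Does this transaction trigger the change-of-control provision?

Yes

The purchase adds only to Priya's holdings (Dmitri's stake shrinks), so Priya is the only person who could newly come to control Greywick.
Priya holds 85% of Brightwater, so Priya controls Brightwater.
Brightwater holds 100% of Halcyon, so Priya controls Halcyon.
Neither Priya nor any entity Priya controls holds any voting interest in Greywick.
So before the transaction, Priya does not control Greywick.
After the purchase, Priya's direct stake in Crestway rises to 39% + 35% = 74%, and Dmitri's stake falls to 6%.
Priya and Brightwater together hold 74% + 7% = 81% of Crestway, so Priya controls Crestway.
Crestway holds 71% of Greywick, so Priya controls Greywick.
Priya did not control Greywick before and does after, so the clause is triggered.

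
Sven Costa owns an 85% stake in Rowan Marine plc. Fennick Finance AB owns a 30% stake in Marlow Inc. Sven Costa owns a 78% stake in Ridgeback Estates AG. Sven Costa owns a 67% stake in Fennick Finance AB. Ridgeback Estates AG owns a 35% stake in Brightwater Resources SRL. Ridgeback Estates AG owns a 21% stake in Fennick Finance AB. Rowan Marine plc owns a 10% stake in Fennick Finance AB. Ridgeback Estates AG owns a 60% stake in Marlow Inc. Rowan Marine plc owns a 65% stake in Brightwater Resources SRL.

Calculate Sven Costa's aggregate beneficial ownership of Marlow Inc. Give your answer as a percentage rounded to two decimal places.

74.36%

Sven reaches Marlow along 4 paths.
Via Ridgeback: 78% × 60% = 46.8%.
Via Ridgeback → Fennick: 78% × 21% × 30% = 4.914%.
Via Rowan → Fennick: 85% × 10% × 30% = 2.55%.
Via Fennick: 67% × 30% = 20.1%.
Total: 46.8% + 4.914% + 2.55% + 20.1% = 74.364%.
Rounded: 74.36%.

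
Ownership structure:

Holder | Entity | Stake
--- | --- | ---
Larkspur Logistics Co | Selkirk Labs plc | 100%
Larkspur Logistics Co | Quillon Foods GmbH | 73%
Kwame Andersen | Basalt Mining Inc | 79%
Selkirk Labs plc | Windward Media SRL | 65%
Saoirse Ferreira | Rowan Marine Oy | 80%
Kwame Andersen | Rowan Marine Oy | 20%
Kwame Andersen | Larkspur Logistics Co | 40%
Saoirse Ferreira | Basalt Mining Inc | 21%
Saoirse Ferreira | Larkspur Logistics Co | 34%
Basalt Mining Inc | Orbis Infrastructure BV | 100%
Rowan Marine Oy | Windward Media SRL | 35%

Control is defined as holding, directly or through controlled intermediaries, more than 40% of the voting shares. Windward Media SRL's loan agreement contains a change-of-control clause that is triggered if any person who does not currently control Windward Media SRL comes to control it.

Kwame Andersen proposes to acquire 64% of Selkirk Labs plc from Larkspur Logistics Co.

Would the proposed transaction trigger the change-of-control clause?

The purchase adds only to Kwame's holdings (Larkspur's stake shrinks), so Kwame is the only person who could newly come to control Windward.
Kwame holds 79% of Basalt, so Kwame controls Basalt.
Basalt holds 100% of Orbis, so Kwame controls Orbis.
Neither Kwame nor any entity Kwame controls holds any voting interest in Windward.
So before the transaction, Kwame does not control Windward.
After the purchase, Kwame holds 64% of Selkirk directly, and Larkspur's stake falls to 36%.
Kwame holds 64% of Selkirk, so Kwame controls Selkirk.
Selkirk holds 65% of Windward, so Kwame controls Windward.
Kwame did not control Windward before and does after, so the clause is triggered.

Yes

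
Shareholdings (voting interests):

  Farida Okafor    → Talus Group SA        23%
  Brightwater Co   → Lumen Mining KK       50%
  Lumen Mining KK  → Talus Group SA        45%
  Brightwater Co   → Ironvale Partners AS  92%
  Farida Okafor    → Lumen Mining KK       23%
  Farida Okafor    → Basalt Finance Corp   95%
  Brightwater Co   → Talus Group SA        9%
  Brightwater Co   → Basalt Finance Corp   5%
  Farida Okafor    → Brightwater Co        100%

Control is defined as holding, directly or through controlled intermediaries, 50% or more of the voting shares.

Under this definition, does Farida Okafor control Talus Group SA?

Farida holds 100% of Brightwater, so Farida controls Brightwater.
Brightwater and Farida together hold 50% + 23% = 73% of Lumen, so Farida controls Lumen.
Farida and Lumen and Brightwater together hold 23% + 45% + 9% = 77% of Talus, so Farida controls Talus.

Yes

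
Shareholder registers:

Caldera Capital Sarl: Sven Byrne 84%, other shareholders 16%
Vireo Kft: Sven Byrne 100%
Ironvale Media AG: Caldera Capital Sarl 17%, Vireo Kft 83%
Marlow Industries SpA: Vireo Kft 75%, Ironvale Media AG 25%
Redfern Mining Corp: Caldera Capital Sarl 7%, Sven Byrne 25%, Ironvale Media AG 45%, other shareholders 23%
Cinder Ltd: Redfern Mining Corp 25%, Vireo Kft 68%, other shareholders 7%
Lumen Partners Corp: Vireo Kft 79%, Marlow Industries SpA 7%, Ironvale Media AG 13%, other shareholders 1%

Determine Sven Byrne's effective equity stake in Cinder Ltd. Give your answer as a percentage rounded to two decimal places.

Sven reaches Cinder along 5 paths.
Via Caldera → Redfern: 84% × 7% × 25% = 1.47%.
Via Redfern: 25% × 25% = 6.25%.
Via Caldera → Ironvale → Redfern: 84% × 17% × 45% × 25% = 1.6065%.
Via Vireo → Ironvale → Redfern: 100% × 83% × 45% × 25% = 9.3375%.
Via Vireo: 100% × 68% = 68%.
Total: 1.47% + 6.25% + 1.6065% + 9.3375% + 68% = 86.664%.
Rounded: 86.66%.

86.66%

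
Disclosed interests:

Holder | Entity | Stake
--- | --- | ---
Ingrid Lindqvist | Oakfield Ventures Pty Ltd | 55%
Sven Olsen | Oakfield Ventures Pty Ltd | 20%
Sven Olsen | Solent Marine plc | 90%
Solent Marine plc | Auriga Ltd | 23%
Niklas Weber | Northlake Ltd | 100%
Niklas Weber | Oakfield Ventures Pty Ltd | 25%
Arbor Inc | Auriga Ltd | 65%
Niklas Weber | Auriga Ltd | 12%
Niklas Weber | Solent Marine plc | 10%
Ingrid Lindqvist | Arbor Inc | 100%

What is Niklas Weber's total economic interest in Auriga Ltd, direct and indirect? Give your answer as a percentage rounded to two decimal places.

Niklas reaches Auriga along 2 paths.
Via Solent: 10% × 23% = 2.3%.
Direct stake: 12% = 12%.
Total: 2.3% + 12% = 14.3%.
Rounded: 14.30%.

14.30%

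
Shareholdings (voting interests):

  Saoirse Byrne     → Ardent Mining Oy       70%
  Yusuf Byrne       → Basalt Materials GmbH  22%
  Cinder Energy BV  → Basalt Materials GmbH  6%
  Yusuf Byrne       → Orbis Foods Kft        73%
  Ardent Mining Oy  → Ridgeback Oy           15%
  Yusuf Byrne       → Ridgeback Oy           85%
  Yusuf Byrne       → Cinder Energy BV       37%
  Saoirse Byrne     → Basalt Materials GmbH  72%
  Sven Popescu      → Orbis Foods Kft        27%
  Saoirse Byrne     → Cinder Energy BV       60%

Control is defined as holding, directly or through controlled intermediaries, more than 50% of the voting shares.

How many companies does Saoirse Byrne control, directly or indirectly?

Saoirse holds 70% of Ardent, so Saoirse controls Ardent.
Saoirse holds 60% of Cinder, so Saoirse controls Cinder.
Saoirse and Cinder together hold 72% + 6% = 78% of Basalt, so Saoirse controls Basalt.
No other company's threshold is met.
Saoirse controls 3 companies.

3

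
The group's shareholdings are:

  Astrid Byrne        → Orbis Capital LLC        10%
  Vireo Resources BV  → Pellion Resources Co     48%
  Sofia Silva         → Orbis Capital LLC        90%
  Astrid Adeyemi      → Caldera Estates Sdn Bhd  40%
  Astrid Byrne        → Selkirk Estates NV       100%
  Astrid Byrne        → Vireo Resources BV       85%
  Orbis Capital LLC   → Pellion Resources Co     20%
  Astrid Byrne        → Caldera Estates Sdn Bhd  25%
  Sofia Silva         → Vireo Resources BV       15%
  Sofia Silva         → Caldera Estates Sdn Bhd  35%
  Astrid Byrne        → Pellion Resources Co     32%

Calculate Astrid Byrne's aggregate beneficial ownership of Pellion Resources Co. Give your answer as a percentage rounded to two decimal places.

Astrid Byrne reaches Pellion along 3 paths.
Via Orbis: 10% × 20% = 2%.
Direct stake: 32% = 32%.
Via Vireo: 85% × 48% = 40.8%.
Total: 2% + 32% + 40.8% = 74.8%.
Rounded: 74.80%.

74.80%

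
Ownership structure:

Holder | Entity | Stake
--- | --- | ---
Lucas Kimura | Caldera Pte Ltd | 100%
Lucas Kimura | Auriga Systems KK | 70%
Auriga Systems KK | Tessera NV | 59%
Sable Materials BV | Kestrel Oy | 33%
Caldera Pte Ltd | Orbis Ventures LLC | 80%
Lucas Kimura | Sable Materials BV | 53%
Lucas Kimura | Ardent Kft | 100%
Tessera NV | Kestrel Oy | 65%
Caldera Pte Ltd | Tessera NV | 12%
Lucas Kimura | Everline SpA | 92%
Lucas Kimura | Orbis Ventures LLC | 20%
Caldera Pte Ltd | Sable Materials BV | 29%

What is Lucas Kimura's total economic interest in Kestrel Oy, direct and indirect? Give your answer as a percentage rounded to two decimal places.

61.71%

Lucas reaches Kestrel along 4 paths.
Via Caldera → Sable: 100% × 29% × 33% = 9.57%.
Via Sable: 53% × 33% = 17.49%.
Via Caldera → Tessera: 100% × 12% × 65% = 7.8%.
Via Auriga → Tessera: 70% × 59% × 65% = 26.845%.
Total: 9.57% + 17.49% + 7.8% + 26.845% = 61.705%.
Rounded: 61.71%.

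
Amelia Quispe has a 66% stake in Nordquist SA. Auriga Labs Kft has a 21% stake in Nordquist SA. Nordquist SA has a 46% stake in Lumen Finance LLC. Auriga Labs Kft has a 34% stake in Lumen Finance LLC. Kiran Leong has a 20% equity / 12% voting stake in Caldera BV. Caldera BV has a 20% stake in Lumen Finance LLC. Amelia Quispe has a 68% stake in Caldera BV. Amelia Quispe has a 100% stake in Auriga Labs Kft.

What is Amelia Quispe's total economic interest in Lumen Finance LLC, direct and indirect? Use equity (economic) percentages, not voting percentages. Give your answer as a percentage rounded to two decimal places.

87.62%

Amelia reaches Lumen along 4 paths.
Via Auriga: 100% × 34% = 34%.
Via Nordquist: 66% × 46% = 30.36%.
Via Auriga → Nordquist: 100% × 21% × 46% = 9.66%.
Via Caldera: 68% × 20% = 13.6%.
Total: 34% + 30.36% + 9.66% + 13.6% = 87.62%.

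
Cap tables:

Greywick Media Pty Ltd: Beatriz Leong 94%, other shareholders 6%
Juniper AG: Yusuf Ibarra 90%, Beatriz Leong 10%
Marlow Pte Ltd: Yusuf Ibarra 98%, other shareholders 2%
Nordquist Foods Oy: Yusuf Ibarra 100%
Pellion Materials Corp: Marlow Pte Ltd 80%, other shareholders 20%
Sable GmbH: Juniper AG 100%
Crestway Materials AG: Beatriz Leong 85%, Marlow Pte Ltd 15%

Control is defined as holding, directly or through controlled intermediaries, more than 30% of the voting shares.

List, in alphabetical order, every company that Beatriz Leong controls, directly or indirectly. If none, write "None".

Crestway Materials AG, Greywick Media Pty Ltd

Beatriz holds 94% of Greywick, so Beatriz controls Greywick.
Beatriz holds 85% of Crestway, so Beatriz controls Crestway.
No other company's threshold is met.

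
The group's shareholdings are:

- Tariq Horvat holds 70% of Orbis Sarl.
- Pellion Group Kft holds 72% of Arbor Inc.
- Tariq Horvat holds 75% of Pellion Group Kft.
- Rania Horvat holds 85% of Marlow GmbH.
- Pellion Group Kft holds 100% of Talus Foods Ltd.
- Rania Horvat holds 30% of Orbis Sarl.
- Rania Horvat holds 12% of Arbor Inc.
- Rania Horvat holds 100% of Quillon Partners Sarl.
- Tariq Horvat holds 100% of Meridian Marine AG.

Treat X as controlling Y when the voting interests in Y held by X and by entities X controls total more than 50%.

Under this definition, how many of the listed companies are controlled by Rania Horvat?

Rania holds 100% of Quillon, so Rania controls Quillon.
Rania holds 85% of Marlow, so Rania controls Marlow.
No other company's threshold is met.
Rania controls 2 companies.

2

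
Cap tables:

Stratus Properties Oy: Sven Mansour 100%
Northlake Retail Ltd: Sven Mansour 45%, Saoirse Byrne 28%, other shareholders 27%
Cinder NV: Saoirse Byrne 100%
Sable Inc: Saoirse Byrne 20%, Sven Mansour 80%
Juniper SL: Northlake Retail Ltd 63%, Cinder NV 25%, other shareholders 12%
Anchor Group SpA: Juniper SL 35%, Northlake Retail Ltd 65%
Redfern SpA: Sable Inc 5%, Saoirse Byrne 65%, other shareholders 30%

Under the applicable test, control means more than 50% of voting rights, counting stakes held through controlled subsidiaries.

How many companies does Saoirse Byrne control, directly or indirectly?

Saoirse holds 100% of Cinder, so Saoirse controls Cinder.
Saoirse holds 65% of Redfern, so Saoirse controls Redfern.
No other company's threshold is met.
Saoirse controls 2 companies.

2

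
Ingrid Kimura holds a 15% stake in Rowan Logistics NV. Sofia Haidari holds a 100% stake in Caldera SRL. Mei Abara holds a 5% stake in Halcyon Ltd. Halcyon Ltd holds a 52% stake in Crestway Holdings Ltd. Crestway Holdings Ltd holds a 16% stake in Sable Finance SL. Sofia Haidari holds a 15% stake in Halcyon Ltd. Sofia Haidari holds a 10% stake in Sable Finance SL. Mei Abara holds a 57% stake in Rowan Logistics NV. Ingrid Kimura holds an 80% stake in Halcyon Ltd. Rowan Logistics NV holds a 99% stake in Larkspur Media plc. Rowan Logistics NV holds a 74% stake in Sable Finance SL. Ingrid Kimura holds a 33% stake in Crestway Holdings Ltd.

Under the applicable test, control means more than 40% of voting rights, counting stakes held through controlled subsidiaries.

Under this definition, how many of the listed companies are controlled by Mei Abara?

3

Mei holds 57% of Rowan, so Mei controls Rowan.
Rowan holds 74% of Sable, so Mei controls Sable.
Rowan holds 99% of Larkspur, so Mei controls Larkspur.
No other company's threshold is met.
Mei controls 3 companies.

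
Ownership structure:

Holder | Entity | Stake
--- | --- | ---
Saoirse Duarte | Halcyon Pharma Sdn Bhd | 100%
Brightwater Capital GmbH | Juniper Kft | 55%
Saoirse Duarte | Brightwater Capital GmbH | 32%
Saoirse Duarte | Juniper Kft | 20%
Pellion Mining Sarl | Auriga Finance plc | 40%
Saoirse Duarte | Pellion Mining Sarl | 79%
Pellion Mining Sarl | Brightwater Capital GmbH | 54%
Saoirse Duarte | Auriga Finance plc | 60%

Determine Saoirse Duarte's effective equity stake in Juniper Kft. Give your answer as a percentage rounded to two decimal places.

Saoirse reaches Juniper along 3 paths.
Via Pellion → Brightwater: 79% × 54% × 55% = 23.463%.
Via Brightwater: 32% × 55% = 17.6%.
Direct stake: 20% = 20%.
Total: 23.463% + 17.6% + 20% = 61.063%.
Rounded: 61.06%.

61.06%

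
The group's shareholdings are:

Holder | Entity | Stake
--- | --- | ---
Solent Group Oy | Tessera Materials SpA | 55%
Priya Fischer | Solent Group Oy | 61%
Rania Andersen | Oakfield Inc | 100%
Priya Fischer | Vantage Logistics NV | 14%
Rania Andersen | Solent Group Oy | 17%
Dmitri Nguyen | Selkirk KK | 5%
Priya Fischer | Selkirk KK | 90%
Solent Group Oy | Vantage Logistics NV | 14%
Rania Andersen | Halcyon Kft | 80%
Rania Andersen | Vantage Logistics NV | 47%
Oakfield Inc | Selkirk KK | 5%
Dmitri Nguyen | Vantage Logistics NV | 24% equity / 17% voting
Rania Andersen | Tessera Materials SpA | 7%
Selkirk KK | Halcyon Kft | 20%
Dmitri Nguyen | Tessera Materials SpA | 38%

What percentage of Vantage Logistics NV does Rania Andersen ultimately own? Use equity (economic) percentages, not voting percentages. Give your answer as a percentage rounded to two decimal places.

Rania reaches Vantage along 2 paths.
Direct stake: 47% = 47%.
Via Solent: 17% × 14% = 2.38%.
Total: 47% + 2.38% = 49.38%.

49.38%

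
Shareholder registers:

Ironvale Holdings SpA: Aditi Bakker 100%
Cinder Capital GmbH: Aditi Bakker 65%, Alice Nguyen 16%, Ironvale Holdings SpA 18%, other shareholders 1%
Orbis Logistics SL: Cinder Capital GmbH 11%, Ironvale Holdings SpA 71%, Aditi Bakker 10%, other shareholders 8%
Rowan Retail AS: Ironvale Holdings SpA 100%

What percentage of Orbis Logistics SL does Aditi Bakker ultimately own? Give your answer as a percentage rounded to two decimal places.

Aditi reaches Orbis along 4 paths.
Via Cinder: 65% × 11% = 7.15%.
Via Ironvale → Cinder: 100% × 18% × 11% = 1.98%.
Via Ironvale: 100% × 71% = 71%.
Direct stake: 10% = 10%.
Total: 7.15% + 1.98% + 71% + 10% = 90.13%.

90.13%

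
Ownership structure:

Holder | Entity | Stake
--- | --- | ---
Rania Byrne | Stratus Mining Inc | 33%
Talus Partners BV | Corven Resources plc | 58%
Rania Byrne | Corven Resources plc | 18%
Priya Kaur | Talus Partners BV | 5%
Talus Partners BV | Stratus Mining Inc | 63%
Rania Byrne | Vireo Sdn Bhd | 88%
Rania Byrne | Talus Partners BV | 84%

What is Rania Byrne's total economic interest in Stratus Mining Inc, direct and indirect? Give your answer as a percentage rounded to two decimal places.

85.92%

Rania reaches Stratus along 2 paths.
Via Talus: 84% × 63% = 52.92%.
Direct stake: 33% = 33%.
Total: 52.92% + 33% = 85.92%.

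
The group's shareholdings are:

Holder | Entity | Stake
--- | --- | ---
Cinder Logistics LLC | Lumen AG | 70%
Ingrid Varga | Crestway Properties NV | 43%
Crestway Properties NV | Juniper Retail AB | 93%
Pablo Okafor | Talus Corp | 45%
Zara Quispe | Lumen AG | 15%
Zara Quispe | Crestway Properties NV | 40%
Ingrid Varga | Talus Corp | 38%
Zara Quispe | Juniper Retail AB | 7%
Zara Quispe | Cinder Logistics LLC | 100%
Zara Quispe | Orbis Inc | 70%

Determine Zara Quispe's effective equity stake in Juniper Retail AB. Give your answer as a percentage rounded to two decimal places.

Zara reaches Juniper along 2 paths.
Direct stake: 7% = 7%.
Via Crestway: 40% × 93% = 37.2%.
Total: 7% + 37.2% = 44.2%.
Rounded: 44.20%.

44.20%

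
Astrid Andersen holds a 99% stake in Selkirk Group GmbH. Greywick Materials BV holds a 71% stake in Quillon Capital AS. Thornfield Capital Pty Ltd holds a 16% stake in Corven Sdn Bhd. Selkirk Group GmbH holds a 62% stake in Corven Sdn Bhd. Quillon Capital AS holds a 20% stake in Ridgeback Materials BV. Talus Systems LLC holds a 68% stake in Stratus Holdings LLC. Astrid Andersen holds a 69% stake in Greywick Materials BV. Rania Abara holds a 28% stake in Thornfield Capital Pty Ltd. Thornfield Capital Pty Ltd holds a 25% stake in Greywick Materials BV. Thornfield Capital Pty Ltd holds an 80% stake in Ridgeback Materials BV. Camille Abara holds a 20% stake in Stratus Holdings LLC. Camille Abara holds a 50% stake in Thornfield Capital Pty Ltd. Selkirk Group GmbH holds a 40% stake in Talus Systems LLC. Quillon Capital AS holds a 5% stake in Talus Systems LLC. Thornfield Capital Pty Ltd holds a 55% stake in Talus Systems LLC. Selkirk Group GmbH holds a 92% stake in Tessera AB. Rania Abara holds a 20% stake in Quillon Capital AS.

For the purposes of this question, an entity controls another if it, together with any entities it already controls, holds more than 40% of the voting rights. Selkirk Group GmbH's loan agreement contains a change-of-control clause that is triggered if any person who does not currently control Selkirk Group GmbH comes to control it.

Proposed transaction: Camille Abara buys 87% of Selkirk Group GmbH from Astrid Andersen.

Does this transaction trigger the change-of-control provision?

Yes

The purchase adds only to Camille's holdings (Astrid's stake shrinks), so Camille is the only person who could newly come to control Selkirk.
Camille holds 50% of Thornfield, so Camille controls Thornfield.
Thornfield holds 55% of Talus, so Camille controls Talus.
Thornfield holds 80% of Ridgeback, so Camille controls Ridgeback.
Talus and Camille together hold 68% + 20% = 88% of Stratus, so Camille controls Stratus.
Neither Camille nor any entity Camille controls holds any voting interest in Selkirk.
So before the transaction, Camille does not control Selkirk.
After the purchase, Camille holds 87% of Selkirk directly, and Astrid's stake falls to 12%.
Camille holds 87% of Selkirk, so Camille controls Selkirk.
Camille did not control Selkirk before and does after, so the clause is triggered.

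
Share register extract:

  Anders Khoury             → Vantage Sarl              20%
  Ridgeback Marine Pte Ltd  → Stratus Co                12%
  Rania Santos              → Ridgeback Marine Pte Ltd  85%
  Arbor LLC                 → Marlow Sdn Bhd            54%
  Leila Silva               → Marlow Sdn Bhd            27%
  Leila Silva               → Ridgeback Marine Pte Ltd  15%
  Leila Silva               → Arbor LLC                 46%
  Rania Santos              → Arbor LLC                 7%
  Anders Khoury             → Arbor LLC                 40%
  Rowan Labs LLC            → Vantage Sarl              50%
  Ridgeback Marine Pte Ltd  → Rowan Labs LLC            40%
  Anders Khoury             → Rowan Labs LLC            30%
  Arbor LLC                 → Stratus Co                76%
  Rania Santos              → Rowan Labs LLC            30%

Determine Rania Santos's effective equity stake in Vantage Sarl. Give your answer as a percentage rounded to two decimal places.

Rania reaches Vantage along 2 paths.
Via Rowan: 30% × 50% = 15%.
Via Ridgeback → Rowan: 85% × 40% × 50% = 17%.
Total: 15% + 17% = 32%.
Rounded: 32.00%.

32.00%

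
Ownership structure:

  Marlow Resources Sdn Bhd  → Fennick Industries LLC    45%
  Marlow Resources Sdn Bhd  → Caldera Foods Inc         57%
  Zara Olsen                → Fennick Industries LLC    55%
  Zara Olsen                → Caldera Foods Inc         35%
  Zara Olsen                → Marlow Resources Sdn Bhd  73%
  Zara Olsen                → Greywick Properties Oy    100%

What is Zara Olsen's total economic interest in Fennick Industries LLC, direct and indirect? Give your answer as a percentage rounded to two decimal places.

87.85%

Zara reaches Fennick along 2 paths.
Via Marlow: 73% × 45% = 32.85%.
Direct stake: 55% = 55%.
Total: 32.85% + 55% = 87.85%.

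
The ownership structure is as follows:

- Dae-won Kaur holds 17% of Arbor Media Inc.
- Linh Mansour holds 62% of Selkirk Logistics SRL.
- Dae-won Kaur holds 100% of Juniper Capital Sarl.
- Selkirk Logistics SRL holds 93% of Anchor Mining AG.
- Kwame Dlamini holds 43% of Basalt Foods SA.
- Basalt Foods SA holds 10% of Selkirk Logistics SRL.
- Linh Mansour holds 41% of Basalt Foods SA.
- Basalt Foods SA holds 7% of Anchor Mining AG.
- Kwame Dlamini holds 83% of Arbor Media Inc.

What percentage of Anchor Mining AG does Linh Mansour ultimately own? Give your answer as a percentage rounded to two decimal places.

64.34%

Linh reaches Anchor along 3 paths.
Via Selkirk: 62% × 93% = 57.66%.
Via Basalt → Selkirk: 41% × 10% × 93% = 3.813%.
Via Basalt: 41% × 7% = 2.87%.
Total: 57.66% + 3.813% + 2.87% = 64.343%.
Rounded: 64.34%.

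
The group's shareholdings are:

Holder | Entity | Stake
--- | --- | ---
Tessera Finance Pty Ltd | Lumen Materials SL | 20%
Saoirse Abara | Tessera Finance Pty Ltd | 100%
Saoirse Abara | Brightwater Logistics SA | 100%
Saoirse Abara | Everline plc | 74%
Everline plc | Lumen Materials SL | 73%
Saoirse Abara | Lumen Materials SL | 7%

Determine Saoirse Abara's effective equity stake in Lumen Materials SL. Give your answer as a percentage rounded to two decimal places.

Saoirse reaches Lumen along 3 paths.
Via Everline: 74% × 73% = 54.02%.
Via Tessera: 100% × 20% = 20%.
Direct stake: 7% = 7%.
Total: 54.02% + 20% + 7% = 81.02%.

81.02%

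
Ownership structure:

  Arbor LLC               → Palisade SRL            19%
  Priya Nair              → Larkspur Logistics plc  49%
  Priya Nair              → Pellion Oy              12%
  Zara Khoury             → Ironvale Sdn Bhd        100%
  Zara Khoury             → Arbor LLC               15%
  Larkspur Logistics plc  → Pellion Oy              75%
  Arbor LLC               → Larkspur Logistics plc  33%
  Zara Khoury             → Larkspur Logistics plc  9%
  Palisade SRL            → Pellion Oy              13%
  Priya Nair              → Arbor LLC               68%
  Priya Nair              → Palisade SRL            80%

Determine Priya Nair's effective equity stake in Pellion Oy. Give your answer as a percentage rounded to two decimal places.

Priya reaches Pellion along 5 paths.
Direct stake: 12% = 12%.
Via Arbor → Larkspur: 68% × 33% × 75% = 16.83%.
Via Larkspur: 49% × 75% = 36.75%.
Via Palisade: 80% × 13% = 10.4%.
Via Arbor → Palisade: 68% × 19% × 13% = 1.6796%.
Total: 12% + 16.83% + 36.75% + 10.4% + 1.6796% = 77.6596%.
Rounded: 77.66%.

77.66%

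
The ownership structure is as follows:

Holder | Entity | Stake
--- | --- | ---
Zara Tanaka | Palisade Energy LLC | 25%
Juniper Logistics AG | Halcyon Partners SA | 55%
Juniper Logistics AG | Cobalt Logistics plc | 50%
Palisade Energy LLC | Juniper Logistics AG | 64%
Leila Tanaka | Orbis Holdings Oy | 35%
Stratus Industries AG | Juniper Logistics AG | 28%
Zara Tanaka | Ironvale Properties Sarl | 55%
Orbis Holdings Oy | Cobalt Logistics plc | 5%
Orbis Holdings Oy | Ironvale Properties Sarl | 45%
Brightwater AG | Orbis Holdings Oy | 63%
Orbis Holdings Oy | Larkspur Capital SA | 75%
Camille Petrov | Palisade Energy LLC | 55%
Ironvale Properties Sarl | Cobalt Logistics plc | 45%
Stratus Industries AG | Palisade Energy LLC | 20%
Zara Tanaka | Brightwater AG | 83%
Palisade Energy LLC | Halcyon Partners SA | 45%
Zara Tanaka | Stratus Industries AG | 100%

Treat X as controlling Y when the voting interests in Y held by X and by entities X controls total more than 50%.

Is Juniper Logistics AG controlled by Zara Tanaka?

No

Zara holds 83% of Brightwater, so Zara controls Brightwater.
Zara holds 100% of Stratus, so Zara controls Stratus.
Brightwater holds 63% of Orbis, so Zara controls Orbis.
Zara and Orbis together hold 55% + 45% = 100% of Ironvale, so Zara controls Ironvale.
Orbis holds 75% of Larkspur, so Zara controls Larkspur.
In Juniper, Zara's side holds only 28%, not > 50%.
So Zara does not control Juniper.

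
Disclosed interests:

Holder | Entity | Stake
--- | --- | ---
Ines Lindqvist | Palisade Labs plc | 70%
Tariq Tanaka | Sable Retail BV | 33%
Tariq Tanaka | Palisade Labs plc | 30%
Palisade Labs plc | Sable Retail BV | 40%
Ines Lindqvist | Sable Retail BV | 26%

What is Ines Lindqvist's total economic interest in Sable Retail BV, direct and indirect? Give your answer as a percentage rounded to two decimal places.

Ines reaches Sable along 2 paths.
Via Palisade: 70% × 40% = 28%.
Direct stake: 26% = 26%.
Total: 28% + 26% = 54%.
Rounded: 54.00%.

54.00%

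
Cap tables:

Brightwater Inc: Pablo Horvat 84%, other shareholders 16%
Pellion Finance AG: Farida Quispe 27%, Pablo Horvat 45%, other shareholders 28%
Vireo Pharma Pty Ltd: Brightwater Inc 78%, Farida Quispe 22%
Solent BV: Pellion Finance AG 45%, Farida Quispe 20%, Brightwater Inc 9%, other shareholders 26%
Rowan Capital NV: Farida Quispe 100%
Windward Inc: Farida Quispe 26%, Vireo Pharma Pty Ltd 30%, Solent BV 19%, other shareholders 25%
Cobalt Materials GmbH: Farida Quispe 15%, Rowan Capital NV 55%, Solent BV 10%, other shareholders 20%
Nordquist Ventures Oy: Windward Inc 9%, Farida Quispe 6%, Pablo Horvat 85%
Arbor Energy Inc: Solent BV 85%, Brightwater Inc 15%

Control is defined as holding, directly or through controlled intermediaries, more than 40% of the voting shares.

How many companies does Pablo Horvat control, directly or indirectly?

7

Pablo holds 84% of Brightwater, so Pablo controls Brightwater.
Pablo holds 45% of Pellion, so Pablo controls Pellion.
Brightwater holds 78% of Vireo, so Pablo controls Vireo.
Pellion and Brightwater together hold 45% + 9% = 54% of Solent, so Pablo controls Solent.
Vireo and Solent together hold 30% + 19% = 49% of Windward, so Pablo controls Windward.
Windward and Pablo together hold 9% + 85% = 94% of Nordquist, so Pablo controls Nordquist.
Solent and Brightwater together hold 85% + 15% = 100% of Arbor, so Pablo controls Arbor.
No other company's threshold is met.
Pablo controls 7 companies.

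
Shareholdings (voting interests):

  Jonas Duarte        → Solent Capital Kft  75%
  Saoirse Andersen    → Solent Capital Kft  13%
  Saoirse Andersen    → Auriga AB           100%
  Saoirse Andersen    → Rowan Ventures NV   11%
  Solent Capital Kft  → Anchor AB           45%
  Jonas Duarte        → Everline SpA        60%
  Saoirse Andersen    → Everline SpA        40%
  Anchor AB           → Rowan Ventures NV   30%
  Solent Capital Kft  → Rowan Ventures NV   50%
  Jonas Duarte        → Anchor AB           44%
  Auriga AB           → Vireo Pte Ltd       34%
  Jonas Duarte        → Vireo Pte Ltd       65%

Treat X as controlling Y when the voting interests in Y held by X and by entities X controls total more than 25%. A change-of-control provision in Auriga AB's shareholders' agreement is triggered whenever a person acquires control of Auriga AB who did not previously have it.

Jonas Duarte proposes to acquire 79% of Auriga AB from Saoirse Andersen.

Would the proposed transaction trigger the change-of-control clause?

Yes

The purchase adds only to Jonas's holdings (Saoirse's stake shrinks), so Jonas is the only person who could newly come to control Auriga.
Jonas holds 75% of Solent, so Jonas controls Solent.
Jonas holds 60% of Everline, so Jonas controls Everline.
Jonas and Solent together hold 44% + 45% = 89% of Anchor, so Jonas controls Anchor.
Solent and Anchor together hold 50% + 30% = 80% of Rowan, so Jonas controls Rowan.
Jonas holds 65% of Vireo, so Jonas controls Vireo.
Neither Jonas nor any entity Jonas controls holds any voting interest in Auriga.
So before the transaction, Jonas does not control Auriga.
After the purchase, Jonas holds 79% of Auriga directly, and Saoirse's stake falls to 21%.
Jonas holds 79% of Auriga, so Jonas controls Auriga.
Jonas did not control Auriga before and does after, so the clause is triggered.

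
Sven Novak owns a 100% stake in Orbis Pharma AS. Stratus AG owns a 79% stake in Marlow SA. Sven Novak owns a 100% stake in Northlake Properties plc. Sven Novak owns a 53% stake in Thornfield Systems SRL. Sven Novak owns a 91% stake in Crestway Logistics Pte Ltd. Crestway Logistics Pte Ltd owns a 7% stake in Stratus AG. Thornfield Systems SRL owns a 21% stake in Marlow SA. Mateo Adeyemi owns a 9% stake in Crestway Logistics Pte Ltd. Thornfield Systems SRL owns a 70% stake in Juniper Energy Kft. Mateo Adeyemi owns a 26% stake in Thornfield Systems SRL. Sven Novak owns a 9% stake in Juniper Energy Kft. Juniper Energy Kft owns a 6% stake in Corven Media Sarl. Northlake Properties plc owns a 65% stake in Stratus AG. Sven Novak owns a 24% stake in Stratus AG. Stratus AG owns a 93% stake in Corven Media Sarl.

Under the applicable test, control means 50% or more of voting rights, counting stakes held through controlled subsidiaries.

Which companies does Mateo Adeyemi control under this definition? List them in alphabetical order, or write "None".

None

Mateo's largest direct stake is 26% in Thornfield, which does not meet the threshold.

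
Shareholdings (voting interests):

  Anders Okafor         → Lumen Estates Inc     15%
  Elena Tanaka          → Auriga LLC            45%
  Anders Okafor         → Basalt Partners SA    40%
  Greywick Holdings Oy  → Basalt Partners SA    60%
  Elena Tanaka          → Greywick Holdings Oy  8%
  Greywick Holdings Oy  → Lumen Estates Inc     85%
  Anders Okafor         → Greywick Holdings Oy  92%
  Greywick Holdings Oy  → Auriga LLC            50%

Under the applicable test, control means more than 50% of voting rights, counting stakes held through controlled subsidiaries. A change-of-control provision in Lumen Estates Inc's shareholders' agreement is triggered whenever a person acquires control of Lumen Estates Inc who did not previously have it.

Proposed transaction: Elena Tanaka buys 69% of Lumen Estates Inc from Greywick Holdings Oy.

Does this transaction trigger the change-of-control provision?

The purchase adds only to Elena's holdings (Greywick's stake shrinks), so Elena is the only person who could newly come to control Lumen.
Elena's largest direct stake is 45% in Auriga, which does not meet the threshold, so Elena controls no company.
Neither Elena nor any entity Elena controls holds any voting interest in Lumen.
So before the transaction, Elena does not control Lumen.
After the purchase, Elena holds 69% of Lumen directly, and Greywick's stake falls to 16%.
Elena holds 69% of Lumen, so Elena controls Lumen.
Elena did not control Lumen before and does after, so the clause is triggered.

Yes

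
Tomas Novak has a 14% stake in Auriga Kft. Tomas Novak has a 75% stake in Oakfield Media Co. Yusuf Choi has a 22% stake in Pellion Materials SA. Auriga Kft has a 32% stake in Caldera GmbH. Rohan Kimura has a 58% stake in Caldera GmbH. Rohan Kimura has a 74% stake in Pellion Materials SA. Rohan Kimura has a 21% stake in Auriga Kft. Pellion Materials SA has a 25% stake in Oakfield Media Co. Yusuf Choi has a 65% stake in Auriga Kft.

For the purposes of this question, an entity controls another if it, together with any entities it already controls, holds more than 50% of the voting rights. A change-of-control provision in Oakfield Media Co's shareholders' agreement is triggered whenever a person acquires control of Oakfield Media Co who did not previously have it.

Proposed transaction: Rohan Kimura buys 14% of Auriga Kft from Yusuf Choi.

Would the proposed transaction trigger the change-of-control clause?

No

The purchase adds only to Rohan's holdings (Yusuf's stake shrinks), so Rohan is the only person who could newly come to control Oakfield.
Rohan holds 74% of Pellion, so Rohan controls Pellion.
Rohan holds 58% of Caldera, so Rohan controls Caldera.
In Oakfield, Rohan's side holds only 25%, not > 50%.
So before the transaction, Rohan does not control Oakfield.
After the purchase, Rohan's direct stake in Auriga rises to 21% + 14% = 35%, and Yusuf's stake falls to 51%.
Rohan's side now holds 35% of Auriga, not > 50%, so Rohan still does not control Auriga.
After the transaction, Rohan's side holds 25% of Oakfield, not > 50%, so Rohan still does not control Oakfield.
No new person acquires control, so the clause is not triggered.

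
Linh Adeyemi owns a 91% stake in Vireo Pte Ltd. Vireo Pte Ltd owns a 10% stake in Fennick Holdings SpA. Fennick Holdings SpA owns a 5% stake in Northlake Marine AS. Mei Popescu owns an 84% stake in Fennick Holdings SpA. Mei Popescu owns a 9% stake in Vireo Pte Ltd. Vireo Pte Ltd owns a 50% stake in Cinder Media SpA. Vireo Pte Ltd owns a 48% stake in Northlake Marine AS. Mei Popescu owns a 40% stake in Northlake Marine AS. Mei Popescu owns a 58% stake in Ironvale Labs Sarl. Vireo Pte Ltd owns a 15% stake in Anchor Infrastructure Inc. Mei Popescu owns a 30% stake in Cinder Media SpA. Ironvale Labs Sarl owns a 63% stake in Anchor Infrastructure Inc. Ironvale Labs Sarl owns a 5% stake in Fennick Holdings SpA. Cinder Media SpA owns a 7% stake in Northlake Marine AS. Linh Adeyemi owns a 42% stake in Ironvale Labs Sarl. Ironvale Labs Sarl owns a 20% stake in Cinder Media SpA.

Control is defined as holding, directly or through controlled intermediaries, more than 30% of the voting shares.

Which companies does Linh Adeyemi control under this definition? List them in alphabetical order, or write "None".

Linh holds 91% of Vireo, so Linh controls Vireo.
Linh holds 42% of Ironvale, so Linh controls Ironvale.
Vireo and Ironvale together hold 50% + 20% = 70% of Cinder, so Linh controls Cinder.
Ironvale and Vireo together hold 63% + 15% = 78% of Anchor, so Linh controls Anchor.
Vireo and Cinder together hold 48% + 7% = 55% of Northlake, so Linh controls Northlake.
No other company's threshold is met.

Anchor Infrastructure Inc, Cinder Media SpA, Ironvale Labs Sarl, Northlake Marine AS, Vireo Pte Ltd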